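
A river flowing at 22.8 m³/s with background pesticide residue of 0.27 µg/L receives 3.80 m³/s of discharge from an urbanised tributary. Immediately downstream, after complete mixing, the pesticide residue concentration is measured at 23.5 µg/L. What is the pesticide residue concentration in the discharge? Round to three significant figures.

Mass balance: 22.80·0.2700 + 3.800·Cₑ = 26.60·23.50
→ Cₑ = (26.60·23.50 − 22.80·0.2700) / 3.800 = 162.9 µg/L.

163 µg/L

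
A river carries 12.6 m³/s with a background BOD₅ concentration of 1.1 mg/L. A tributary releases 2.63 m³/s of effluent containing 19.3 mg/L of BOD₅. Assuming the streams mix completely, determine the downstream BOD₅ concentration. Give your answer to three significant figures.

4.24 mg/L

Mass balance: C = (12.60·1.100 + 2.630·19.30) / 15.23 = 64.62/15.23 = 4.243 mg/L.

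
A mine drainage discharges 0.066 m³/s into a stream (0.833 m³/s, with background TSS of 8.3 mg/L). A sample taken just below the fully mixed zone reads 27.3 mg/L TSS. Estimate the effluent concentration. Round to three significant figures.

267 mg/L

Mass balance: 0.8330·8.300 + 0.06600·Cₑ = 0.8990·27.30
→ Cₑ = (0.8990·27.30 − 0.8330·8.300) / 0.06600 = 267.1 mg/L.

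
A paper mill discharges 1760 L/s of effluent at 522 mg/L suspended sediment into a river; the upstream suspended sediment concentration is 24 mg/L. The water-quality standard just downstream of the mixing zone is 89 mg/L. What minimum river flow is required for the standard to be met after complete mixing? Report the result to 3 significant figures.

Set C_mix = 89: (Q·24.00 + 1760·522.0) / (Q + 1760) = 89
→ Q = 1760·(522.0 − 89)/(89 − 24.00) = 11720 L/s.

11700 L/s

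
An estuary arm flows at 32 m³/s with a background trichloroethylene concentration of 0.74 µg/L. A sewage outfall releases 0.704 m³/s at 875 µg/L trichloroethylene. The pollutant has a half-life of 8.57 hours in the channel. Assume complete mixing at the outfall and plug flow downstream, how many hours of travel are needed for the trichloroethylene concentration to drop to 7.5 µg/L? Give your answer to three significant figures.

Mass balance: C = (32.00·0.7400 + 0.7040·875.0) / 32.70 = 639.7/32.70 = 19.56 µg/L.
Half-life 8.57 h → k = ln 2 / 8.57 = 0.08088 h⁻¹ = 1.941 d⁻¹.
19.56·exp(−k·t) = 7.5 → t = ln(19.56/7.5)/k = 42670 s = 11.85 h.

11.9 h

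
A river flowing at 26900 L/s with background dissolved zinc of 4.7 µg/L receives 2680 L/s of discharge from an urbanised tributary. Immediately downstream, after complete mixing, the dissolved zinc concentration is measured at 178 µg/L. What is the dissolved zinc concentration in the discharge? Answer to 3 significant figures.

1920 µg/L

Mass balance: 26900·4.700 + 2680·Cₑ = 29580·178.0
→ Cₑ = (29580·178.0 − 26900·4.700) / 2680 = 1917 µg/L.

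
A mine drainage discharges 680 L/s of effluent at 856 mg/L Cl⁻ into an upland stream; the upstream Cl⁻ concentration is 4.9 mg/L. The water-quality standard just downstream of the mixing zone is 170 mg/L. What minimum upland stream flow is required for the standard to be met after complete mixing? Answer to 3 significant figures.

2830 L/s

Set C_mix = 170: (Q·4.900 + 680.0·856.0) / (Q + 680.0) = 170
→ Q = 680.0·(856.0 − 170)/(170 − 4.900) = 2825 L/s.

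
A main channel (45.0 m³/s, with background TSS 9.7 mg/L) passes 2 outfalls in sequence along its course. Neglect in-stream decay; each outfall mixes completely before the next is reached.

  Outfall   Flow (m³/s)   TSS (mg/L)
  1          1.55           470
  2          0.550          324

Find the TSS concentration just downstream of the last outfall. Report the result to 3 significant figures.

After outfall 1: Q = 45.00 + 1.550 = 46.55 m³/s; C = (45.00·9.700 + 1.550·470.0)/46.55 = 25.03 mg/L.
After outfall 2: Q = 46.55 + 0.5500 = 47.10 m³/s; C = (46.55·25.03 + 0.5500·324.0)/47.10 = 28.52 mg/L.

28.5 mg/L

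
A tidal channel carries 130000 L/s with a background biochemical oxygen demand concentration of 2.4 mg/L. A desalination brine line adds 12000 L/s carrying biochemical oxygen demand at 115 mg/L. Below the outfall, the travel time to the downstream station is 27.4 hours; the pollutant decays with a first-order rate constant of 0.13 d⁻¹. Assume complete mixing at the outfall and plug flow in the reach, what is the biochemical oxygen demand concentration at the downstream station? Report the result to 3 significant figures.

Mixed concentration C = ΣQC/ΣQ = (130000·2.400 + 12000·115.0) / 142000 = 1692000/142000 = 11.92 mg/L.
Decay over the reach: 11.92·exp(−kt) = 11.92·0.8621 = 10.27 mg/L.

10.3 mg/L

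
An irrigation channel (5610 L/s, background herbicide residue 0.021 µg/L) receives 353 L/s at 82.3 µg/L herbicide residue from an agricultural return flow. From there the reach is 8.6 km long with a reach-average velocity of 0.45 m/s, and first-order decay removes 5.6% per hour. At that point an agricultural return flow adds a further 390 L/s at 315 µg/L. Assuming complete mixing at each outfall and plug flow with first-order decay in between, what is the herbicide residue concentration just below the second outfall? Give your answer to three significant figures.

22.7 µg/L

Mass balance: C = (5610·0.02100 + 353.0·82.30) / 5963 = 29170/5963 = 4.892 µg/L; combined flow 5963 L/s.
Travel time t = 8.6·1000 / 0.45 = 19110 s = 5.309 h.
5.6%/h lost → k = −ln(1 − 0.056) = 0.05763 h⁻¹.
First-order decay: C = 4.892·exp(−k·t) = 4.892·0.7364 = 3.602 µg/L.
Second outfall: C = (5963·3.602 + 390.0·315.0)/6353 = 22.72 µg/L.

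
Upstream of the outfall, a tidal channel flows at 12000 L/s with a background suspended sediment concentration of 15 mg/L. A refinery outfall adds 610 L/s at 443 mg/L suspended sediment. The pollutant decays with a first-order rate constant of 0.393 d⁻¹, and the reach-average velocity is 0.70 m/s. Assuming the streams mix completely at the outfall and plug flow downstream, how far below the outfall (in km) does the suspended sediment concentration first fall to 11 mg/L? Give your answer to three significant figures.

181 km

Mixed concentration C = ΣQC/ΣQ = (12000·15.00 + 610.0·443.0) / 12610 = 450200/12610 = 35.70 mg/L.
Set 35.70·exp(−k·t) = 11 → t = ln(35.70/11)/k = 258800 s = 71.90 h.
Distance = v·t = 0.70·258800 = 181200 m = 181.2 km.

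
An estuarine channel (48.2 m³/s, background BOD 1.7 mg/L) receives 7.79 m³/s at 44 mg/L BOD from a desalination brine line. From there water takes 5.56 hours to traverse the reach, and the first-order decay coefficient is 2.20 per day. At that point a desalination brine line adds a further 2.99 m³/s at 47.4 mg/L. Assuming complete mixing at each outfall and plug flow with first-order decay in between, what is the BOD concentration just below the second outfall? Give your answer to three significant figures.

6.73 mg/L

Mixed concentration C = ΣQC/ΣQ = (48.20·1.700 + 7.790·44.00) / 55.99 = 424.7/55.99 = 7.585 mg/L; combined flow 55.99 m³/s.
First-order decay: C = 7.585·exp(−k·t) = 7.585·0.6007 = 4.556 mg/L.
At the second outfall, C = (55.99·4.556 + 2.990·47.40) / (55.99 + 2.990) = 6.728 mg/L.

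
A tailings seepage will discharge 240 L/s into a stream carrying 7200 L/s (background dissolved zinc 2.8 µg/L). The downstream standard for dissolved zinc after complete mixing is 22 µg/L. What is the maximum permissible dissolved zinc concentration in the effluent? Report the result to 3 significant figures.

598 µg/L

At the limit, (Qr·Cr + Qe·Cₑ)/(Qr + Qe) = 22:
Cₑ = (7440·22 − 7200·2.800) / 240.0 = 598.0 µg/L.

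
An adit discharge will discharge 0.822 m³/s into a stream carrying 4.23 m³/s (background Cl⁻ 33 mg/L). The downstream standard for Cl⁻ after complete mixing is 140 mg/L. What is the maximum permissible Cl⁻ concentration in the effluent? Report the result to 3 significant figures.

691 mg/L

At the limit, (Qr·Cr + Qe·Cₑ)/(Qr + Qe) = 140:
Cₑ = (5.052·140 − 4.230·33.00) / 0.8220 = 690.6 mg/L.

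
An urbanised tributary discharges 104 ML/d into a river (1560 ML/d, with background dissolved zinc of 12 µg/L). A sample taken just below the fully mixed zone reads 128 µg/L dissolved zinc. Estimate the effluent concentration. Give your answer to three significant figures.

Mass balance: 1560·12.00 + 104.0·Cₑ = 1664·128.0
→ Cₑ = (1664·128.0 − 1560·12.00) / 104.0 = 1868 µg/L.

1870 µg/L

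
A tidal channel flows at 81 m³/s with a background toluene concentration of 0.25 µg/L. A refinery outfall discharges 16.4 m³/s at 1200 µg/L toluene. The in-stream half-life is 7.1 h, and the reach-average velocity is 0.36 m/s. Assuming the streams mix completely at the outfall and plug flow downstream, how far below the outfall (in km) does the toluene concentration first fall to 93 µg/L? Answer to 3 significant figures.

10.3 km

Mass balance: C = (81.00·0.2500 + 16.40·1200) / 97.40 = 19700/97.40 = 202.3 µg/L.
Half-life 7.1 h → k = ln 2 / 7.1 = 0.09763 h⁻¹ = 2.343 d⁻¹.
Set 202.3·exp(−k·t) = 93 → t = ln(202.3/93)/k = 28650 s = 7.959 h.
Distance = v·t = 0.36·28650 = 10310 m = 10.31 km.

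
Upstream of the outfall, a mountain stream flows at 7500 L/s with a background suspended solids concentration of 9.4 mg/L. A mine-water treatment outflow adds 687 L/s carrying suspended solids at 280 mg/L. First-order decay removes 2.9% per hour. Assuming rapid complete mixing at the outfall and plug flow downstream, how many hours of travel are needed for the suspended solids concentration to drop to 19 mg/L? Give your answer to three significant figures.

After mixing, C = (7500·9.400 + 687.0·280.0) / 8187 = 262900/8187 = 32.11 mg/L.
2.9%/h lost → k = −ln(1 − 0.029) = 0.02943 h⁻¹.
32.11·exp(−k·t) = 19 → t = ln(32.11/19)/k = 64180 s = 17.83 h.

17.8 h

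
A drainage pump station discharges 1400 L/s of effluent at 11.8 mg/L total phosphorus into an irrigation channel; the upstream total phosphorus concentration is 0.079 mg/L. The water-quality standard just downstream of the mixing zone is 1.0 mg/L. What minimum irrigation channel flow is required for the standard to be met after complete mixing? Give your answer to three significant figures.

16400 L/s

Set C_mix = 1.0: (Q·0.07900 + 1400·11.80) / (Q + 1400) = 1.0
→ Q = 1400·(11.80 − 1.0)/(1.0 − 0.07900) = 16420 L/s.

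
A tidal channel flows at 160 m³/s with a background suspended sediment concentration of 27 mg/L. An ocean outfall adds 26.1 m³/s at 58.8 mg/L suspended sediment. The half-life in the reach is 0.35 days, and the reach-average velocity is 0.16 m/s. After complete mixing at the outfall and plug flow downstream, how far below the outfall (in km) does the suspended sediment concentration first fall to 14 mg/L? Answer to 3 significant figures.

Conservation of mass: C = (160.0·27.00 + 26.10·58.80) / 186.1 = 5855/186.1 = 31.46 mg/L.
Half-life 0.35 d → k = ln 2 / 0.35 = 1.980 d⁻¹.
Set 31.46·exp(−k·t) = 14 → t = ln(31.46/14)/k = 35320 s = 9.812 h.
Distance = v·t = 0.16·35320 = 5652 m = 5.652 km.

5.65 km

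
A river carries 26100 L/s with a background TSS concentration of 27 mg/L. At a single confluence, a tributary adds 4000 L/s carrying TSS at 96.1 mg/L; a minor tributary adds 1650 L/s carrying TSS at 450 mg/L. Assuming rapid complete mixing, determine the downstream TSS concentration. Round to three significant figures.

57.7 mg/L

Mass balance: C = (26100·27.00 + 4000·96.10 + 1650·450.0) / 31750 = 1832000/31750 = 57.69 mg/L.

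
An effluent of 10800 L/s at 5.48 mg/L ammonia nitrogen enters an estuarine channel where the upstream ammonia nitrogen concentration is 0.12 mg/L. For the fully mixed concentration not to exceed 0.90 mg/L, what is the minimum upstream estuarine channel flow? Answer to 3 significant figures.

63400 L/s

Set C_mix = 0.90: (Q·0.1200 + 10800·5.480) / (Q + 10800) = 0.90
→ Q = 10800·(5.480 − 0.90)/(0.90 − 0.1200) = 63420 L/s.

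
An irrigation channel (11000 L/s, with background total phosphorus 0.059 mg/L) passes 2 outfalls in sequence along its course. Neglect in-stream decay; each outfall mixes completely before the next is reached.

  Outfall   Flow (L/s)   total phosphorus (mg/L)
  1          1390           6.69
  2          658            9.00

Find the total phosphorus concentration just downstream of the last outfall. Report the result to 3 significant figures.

Below outfall 1: Q → 12390 L/s, C = (11000·0.05900 + 1390·6.690)/12390 = 0.8029 mg/L.
Below outfall 2: Q → 13050 L/s, C = (12390·0.8029 + 658.0·9.000)/13050 = 1.216 mg/L.

1.22 mg/L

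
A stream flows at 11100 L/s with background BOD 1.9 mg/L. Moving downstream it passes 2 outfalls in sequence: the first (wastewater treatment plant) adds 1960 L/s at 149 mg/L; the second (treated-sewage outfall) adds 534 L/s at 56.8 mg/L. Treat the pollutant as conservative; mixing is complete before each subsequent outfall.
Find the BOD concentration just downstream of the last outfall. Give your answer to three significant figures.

25.3 mg/L

After outfall 1: Q = 11100 + 1960 = 13060 L/s; C = (11100·1.900 + 1960·149.0)/13060 = 23.98 mg/L.
After outfall 2: Q = 13060 + 534.0 = 13590 L/s; C = (13060·23.98 + 534.0·56.80)/13590 = 25.27 mg/L.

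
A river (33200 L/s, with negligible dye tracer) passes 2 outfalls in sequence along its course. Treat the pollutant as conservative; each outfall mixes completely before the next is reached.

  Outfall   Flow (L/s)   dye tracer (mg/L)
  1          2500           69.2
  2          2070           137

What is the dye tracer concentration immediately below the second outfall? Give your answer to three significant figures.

12.1 mg/L

After outfall 1: Q = 33200 + 2500 = 35700 L/s; C = (33200·0 + 2500·69.20)/35700 = 4.846 mg/L.
After outfall 2: Q = 35700 + 2070 = 37770 L/s; C = (35700·4.846 + 2070·137.0)/37770 = 12.09 mg/L.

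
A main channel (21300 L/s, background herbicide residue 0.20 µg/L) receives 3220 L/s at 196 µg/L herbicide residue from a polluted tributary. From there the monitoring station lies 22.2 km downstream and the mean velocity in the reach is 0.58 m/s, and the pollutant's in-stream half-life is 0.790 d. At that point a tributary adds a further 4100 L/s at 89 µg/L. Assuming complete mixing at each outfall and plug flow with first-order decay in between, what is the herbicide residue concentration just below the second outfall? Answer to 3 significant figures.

After mixing, C = (21300·0.2000 + 3220·196.0) / 24520 = 635400/24520 = 25.91 µg/L; combined flow 24520 L/s.
Travel time t = 22.2·1000 / 0.58 = 38280 s = 10.63 h.
Half-life 0.790 d → k = ln 2 / 0.790 = 0.8774 d⁻¹.
After decay, C = 25.91 × e^(−kt) = 25.91 × 0.6779 = 17.57 µg/L.
Second outfall: C = (24520·17.57 + 4100·89.00)/28620 = 27.80 µg/L.

27.8 µg/L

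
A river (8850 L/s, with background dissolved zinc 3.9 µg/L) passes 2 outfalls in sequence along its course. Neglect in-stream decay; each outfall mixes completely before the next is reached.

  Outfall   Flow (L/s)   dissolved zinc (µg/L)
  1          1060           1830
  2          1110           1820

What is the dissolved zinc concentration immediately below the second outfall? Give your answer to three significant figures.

After outfall 1: Q = 8850 + 1060 = 9910 L/s; C = (8850·3.900 + 1060·1830)/9910 = 199.2 µg/L.
After outfall 2: Q = 9910 + 1110 = 11020 L/s; C = (9910·199.2 + 1110·1820)/11020 = 362.5 µg/L.

362 µg/L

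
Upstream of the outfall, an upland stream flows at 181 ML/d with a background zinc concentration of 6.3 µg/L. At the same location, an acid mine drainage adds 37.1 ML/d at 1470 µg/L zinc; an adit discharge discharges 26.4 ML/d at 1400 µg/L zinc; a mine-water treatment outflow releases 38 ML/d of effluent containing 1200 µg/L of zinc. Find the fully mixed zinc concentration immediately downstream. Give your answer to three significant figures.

489 µg/L

After mixing, C = (181.0·6.300 + 37.10·1470 + 26.40·1400 + 38.00·1200) / 282.5 = 138200/282.5 = 489.3 µg/L.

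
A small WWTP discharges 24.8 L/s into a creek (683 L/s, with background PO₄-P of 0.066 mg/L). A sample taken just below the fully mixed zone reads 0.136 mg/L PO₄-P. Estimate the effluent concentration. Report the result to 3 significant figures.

2.06 mg/L

Mass balance: 683.0·0.06600 + 24.80·Cₑ = 707.8·0.1360
→ Cₑ = (707.8·0.1360 − 683.0·0.06600) / 24.80 = 2.064 mg/L.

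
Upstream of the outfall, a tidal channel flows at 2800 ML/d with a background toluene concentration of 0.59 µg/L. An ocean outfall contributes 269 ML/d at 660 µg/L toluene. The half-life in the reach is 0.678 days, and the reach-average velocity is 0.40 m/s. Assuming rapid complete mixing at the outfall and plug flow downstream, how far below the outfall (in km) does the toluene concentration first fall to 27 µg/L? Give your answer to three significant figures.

Mixed concentration C = ΣQC/ΣQ = (2800·0.5900 + 269.0·660.0) / 3069 = 179200/3069 = 58.39 µg/L.
Half-life 0.678 d → k = ln 2 / 0.678 = 1.022 d⁻¹.
Set 58.39·exp(−k·t) = 27 → t = ln(58.39/27)/k = 65180 s = 18.11 h.
Distance = v·t = 0.40·65180 = 26070 m = 26.07 km.

26.1 km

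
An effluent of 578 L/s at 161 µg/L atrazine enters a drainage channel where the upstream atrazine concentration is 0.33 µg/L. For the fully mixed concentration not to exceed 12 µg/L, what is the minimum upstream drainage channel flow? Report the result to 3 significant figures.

7380 L/s

Set C_mix = 12: (Q·0.3300 + 578.0·161.0) / (Q + 578.0) = 12
→ Q = 578.0·(161.0 − 12)/(12 − 0.3300) = 7380 L/s.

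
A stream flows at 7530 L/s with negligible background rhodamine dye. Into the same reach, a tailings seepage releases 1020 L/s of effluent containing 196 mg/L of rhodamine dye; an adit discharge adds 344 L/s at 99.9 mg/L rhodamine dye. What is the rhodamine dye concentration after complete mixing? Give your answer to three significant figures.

Mass balance: C = (7530·0 + 1020·196.0 + 344.0·99.90) / 8894 = 234300/8894 = 26.34 mg/L.

26.3 mg/L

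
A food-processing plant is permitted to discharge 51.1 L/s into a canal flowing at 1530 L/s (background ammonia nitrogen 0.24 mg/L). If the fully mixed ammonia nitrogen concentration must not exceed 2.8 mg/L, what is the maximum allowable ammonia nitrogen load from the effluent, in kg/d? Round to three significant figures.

351 kg/d

Mass balance at the limit: 1530·0.2400 + 51.10·Cₑ = 1581·2.8 → Cₑ = 79.45 mg/L.
51.10 L/s = 0.05110 m³/s. Load = 0.05110 m³/s × 79.45 g/m³ × 86 400 s/d = 350.8 kg/d.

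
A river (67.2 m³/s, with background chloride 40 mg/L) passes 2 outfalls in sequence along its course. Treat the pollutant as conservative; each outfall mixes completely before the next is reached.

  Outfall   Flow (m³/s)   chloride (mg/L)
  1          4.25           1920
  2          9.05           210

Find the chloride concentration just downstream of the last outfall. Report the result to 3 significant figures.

After outfall 1: Q = 67.20 + 4.250 = 71.45 m³/s; C = (67.20·40.00 + 4.250·1920)/71.45 = 151.8 mg/L.
After outfall 2: Q = 71.45 + 9.050 = 80.50 m³/s; C = (71.45·151.8 + 9.050·210.0)/80.50 = 158.4 mg/L.

158 mg/L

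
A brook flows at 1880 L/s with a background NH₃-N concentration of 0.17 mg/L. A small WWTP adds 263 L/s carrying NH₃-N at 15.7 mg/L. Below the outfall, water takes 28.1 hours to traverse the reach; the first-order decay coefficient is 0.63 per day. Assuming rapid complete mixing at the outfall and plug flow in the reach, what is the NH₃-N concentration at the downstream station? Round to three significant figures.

0.993 mg/L

Mass balance: C = (1880·0.1700 + 263.0·15.70) / 2143 = 4449/2143 = 2.076 mg/L.
Decay over the reach: 2.076·exp(−kt) = 2.076·0.4782 = 0.9928 mg/L.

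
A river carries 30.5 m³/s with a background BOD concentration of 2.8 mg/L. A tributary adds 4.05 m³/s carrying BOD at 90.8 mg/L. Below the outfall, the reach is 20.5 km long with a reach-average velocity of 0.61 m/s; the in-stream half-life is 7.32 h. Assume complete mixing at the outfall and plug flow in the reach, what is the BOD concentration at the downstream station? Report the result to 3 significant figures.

5.42 mg/L

Mass balance: C = (30.50·2.800 + 4.050·90.80) / 34.55 = 453.1/34.55 = 13.12 mg/L.
Travel time t = 20.5·1000 / 0.61 = 33610 s = 9.335 h.
Half-life 7.32 h → k = ln 2 / 7.32 = 0.09469 h⁻¹ = 2.273 d⁻¹.
First-order decay: C = 13.12·exp(−k·t) = 13.12·0.4131 = 5.419 mg/L.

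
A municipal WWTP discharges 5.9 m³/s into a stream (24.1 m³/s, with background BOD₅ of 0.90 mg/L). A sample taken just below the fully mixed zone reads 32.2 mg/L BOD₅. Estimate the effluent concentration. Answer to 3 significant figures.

Mass balance: 24.10·0.9000 + 5.900·Cₑ = 30.00·32.20
→ Cₑ = (30.00·32.20 − 24.10·0.9000) / 5.900 = 160.1 mg/L.

160 mg/L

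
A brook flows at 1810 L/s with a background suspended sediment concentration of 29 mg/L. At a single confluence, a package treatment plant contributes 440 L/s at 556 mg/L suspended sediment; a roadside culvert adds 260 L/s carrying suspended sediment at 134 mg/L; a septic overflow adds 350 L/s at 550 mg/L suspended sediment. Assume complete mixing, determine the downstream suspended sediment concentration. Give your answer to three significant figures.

Mixed concentration C = ΣQC/ΣQ = (1810·29.00 + 440.0·556.0 + 260.0·134.0 + 350.0·550.0) / 2860 = 524500/2860 = 183.4 mg/L.

183 mg/L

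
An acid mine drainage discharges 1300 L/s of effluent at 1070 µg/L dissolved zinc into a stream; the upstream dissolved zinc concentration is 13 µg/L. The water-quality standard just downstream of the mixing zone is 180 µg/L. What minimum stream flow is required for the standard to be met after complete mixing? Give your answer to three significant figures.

Set C_mix = 180: (Q·13.00 + 1300·1070) / (Q + 1300) = 180
→ Q = 1300·(1070 − 180)/(180 − 13.00) = 6928 L/s.

6930 L/s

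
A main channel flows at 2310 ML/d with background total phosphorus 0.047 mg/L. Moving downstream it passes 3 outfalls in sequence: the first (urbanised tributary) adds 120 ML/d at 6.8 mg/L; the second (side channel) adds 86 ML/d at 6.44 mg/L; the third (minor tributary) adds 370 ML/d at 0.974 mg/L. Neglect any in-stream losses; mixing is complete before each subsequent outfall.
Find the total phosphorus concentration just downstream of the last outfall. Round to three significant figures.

0.637 mg/L

Outfall 1: combined Q = 2430 ML/d; C = (2310·0.04700 + 120.0·6.800)/2430 = 0.3805 mg/L.
Outfall 2: combined Q = 2516 ML/d; C = (2430·0.3805 + 86.00·6.440)/2516 = 0.5876 mg/L.
Outfall 3: combined Q = 2886 ML/d; C = (2516·0.5876 + 370.0·0.9740)/2886 = 0.6371 mg/L.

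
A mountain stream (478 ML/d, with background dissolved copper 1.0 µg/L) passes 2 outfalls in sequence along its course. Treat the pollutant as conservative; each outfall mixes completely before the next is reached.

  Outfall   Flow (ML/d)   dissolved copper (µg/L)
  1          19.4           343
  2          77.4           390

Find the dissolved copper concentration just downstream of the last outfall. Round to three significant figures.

After outfall 1: Q = 478.0 + 19.40 = 497.4 ML/d; C = (478.0·1.000 + 19.40·343.0)/497.4 = 14.34 µg/L.
After outfall 2: Q = 497.4 + 77.40 = 574.8 ML/d; C = (497.4·14.34 + 77.40·390.0)/574.8 = 64.92 µg/L.

64.9 µg/L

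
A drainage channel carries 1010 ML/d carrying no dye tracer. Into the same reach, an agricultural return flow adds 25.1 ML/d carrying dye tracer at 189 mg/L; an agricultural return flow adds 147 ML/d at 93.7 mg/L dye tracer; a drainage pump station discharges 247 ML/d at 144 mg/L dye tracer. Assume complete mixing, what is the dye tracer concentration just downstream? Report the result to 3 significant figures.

37.8 mg/L

After mixing, C = (1010·0 + 25.10·189.0 + 147.0·93.70 + 247.0·144.0) / 1429 = 54090/1429 = 37.85 mg/L.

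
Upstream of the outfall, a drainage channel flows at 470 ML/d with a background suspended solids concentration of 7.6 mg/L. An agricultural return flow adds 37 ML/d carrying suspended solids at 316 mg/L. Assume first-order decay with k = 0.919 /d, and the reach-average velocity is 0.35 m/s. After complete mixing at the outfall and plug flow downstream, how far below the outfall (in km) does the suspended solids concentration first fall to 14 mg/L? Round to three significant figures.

25.2 km

Mass balance: C = (470.0·7.600 + 37.00·316.0) / 507.0 = 15260/507.0 = 30.11 mg/L.
Set 30.11·exp(−k·t) = 14 → t = ln(30.11/14)/k = 71990 s = 20.00 h.
Distance = v·t = 0.35·71990 = 25200 m = 25.20 km.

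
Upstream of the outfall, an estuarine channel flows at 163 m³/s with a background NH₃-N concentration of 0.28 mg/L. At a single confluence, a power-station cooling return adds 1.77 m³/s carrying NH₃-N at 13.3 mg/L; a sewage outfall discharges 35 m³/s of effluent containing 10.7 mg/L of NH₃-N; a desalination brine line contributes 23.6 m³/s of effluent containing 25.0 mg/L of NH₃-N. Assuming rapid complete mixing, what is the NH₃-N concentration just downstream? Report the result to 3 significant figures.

4.63 mg/L

Flow-weighted average: C = (163.0·0.2800 + 1.770·13.30 + 35.00·10.70 + 23.60·25.00) / 223.4 = 1034/223.4 = 4.628 mg/L.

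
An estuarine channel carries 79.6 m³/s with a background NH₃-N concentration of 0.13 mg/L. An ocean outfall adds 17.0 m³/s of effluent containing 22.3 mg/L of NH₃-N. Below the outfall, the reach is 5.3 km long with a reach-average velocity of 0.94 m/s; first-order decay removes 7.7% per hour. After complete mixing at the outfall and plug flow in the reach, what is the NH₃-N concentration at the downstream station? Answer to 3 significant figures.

3.56 mg/L

Mixed concentration C = ΣQC/ΣQ = (79.60·0.1300 + 17.00·22.30) / 96.60 = 389.4/96.60 = 4.032 mg/L.
Travel time t = 5.3·1000 / 0.94 = 5638 s = 1.566 h.
7.7%/h lost → k = −ln(1 − 0.077) = 0.08013 h⁻¹.
After decay, C = 4.032 × e^(−kt) = 4.032 × 0.8821 = 3.556 mg/L.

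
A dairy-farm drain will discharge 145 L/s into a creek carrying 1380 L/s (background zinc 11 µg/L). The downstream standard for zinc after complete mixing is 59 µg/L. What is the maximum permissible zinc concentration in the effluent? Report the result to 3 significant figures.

At the limit, (Qr·Cr + Qe·Cₑ)/(Qr + Qe) = 59:
Cₑ = (1525·59 − 1380·11.00) / 145.0 = 515.8 µg/L.

516 µg/L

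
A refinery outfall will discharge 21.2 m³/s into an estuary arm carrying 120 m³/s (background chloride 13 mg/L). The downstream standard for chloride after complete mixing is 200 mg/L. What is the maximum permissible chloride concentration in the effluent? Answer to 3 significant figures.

1260 mg/L

At the limit, (Qr·Cr + Qe·Cₑ)/(Qr + Qe) = 200:
Cₑ = (141.2·200 − 120.0·13.00) / 21.20 = 1258 mg/L.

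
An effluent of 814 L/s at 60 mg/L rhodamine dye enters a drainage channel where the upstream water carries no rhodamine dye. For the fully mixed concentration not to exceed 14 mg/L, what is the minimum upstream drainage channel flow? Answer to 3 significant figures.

2670 L/s

Set C_mix = 14: (Q·0 + 814.0·60.00) / (Q + 814.0) = 14
→ Q = 814.0·(60.00 − 14)/(14 − 0) = 2675 L/s.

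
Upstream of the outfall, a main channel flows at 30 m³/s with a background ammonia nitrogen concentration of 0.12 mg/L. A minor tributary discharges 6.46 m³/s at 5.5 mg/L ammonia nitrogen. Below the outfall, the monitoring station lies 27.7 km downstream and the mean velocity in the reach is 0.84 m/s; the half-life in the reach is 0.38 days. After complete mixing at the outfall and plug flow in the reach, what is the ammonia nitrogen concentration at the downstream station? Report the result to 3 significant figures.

After mixing, C = (30.00·0.1200 + 6.460·5.500) / 36.46 = 39.13/36.46 = 1.073 mg/L.
Travel time t = 27.7·1000 / 0.84 = 32980 s = 9.160 h.
Half-life 0.38 d → k = ln 2 / 0.38 = 1.824 d⁻¹.
First-order decay: C = 1.073·exp(−k·t) = 1.073·0.4985 = 0.5350 mg/L.

0.535 mg/L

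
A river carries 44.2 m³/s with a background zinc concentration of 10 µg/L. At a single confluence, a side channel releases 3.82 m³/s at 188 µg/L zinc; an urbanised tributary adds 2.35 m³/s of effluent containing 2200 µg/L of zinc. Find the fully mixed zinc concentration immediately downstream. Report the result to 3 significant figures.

126 µg/L

Conservation of mass: C = (44.20·10.00 + 3.820·188.0 + 2.350·2200) / 50.37 = 6330/50.37 = 125.7 µg/L.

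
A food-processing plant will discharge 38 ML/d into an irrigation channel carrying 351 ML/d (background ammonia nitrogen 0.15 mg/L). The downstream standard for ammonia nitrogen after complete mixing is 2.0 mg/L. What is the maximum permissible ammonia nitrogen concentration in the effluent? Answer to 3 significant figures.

At the limit, (Qr·Cr + Qe·Cₑ)/(Qr + Qe) = 2.0:
Cₑ = (389.0·2.0 − 351.0·0.1500) / 38.00 = 19.09 mg/L.

19.1 mg/L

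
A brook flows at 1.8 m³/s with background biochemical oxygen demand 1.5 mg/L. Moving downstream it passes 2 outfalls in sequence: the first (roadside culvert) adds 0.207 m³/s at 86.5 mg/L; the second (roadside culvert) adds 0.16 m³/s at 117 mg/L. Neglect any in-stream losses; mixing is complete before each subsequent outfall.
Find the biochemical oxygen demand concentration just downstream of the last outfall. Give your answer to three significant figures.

After outfall 1: Q = 1.800 + 0.2070 = 2.007 m³/s; C = (1.800·1.500 + 0.2070·86.50)/2.007 = 10.27 mg/L.
After outfall 2: Q = 2.007 + 0.1600 = 2.167 m³/s; C = (2.007·10.27 + 0.1600·117.0)/2.167 = 18.15 mg/L.

18.1 mg/L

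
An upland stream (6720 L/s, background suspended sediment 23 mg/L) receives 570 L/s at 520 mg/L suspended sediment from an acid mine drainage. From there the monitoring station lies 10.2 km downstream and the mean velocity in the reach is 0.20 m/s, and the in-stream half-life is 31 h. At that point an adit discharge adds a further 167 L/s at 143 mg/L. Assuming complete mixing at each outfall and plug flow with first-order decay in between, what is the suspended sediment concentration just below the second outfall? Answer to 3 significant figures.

47.3 mg/L

Mixed concentration C = ΣQC/ΣQ = (6720·23.00 + 570.0·520.0) / 7290 = 451000/7290 = 61.86 mg/L; combined flow 7290 L/s.
Travel time t = 10.2·1000 / 0.20 = 51000 s = 14.17 h.
Half-life 31 h → k = ln 2 / 31 = 0.02236 h⁻¹ = 0.5366 d⁻¹.
After decay, C = 61.86 × e^(−kt) = 61.86 × 0.7285 = 45.07 mg/L.
Second outfall: C = (7290·45.07 + 167.0·143.0)/7457 = 47.26 mg/L.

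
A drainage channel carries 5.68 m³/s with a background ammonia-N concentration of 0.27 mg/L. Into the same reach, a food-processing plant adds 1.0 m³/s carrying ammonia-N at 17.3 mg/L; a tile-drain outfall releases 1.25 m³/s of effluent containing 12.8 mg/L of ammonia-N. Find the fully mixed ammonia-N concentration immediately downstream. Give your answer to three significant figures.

Mixed concentration C = ΣQC/ΣQ = (5.680·0.2700 + 1.000·17.30 + 1.250·12.80) / 7.930 = 34.83/7.930 = 4.393 mg/L.

4.39 mg/L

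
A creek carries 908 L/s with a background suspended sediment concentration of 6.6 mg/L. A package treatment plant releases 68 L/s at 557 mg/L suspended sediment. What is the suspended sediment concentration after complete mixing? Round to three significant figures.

44.9 mg/L

After mixing, C = (908.0·6.600 + 68.00·557.0) / 976.0 = 43870/976.0 = 44.95 mg/L.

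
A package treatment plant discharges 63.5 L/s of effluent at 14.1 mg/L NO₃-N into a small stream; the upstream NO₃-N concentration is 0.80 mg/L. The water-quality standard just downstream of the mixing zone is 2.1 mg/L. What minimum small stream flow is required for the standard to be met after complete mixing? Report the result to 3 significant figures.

Set C_mix = 2.1: (Q·0.8000 + 63.50·14.10) / (Q + 63.50) = 2.1
→ Q = 63.50·(14.10 − 2.1)/(2.1 − 0.8000) = 586.2 L/s.

586 L/s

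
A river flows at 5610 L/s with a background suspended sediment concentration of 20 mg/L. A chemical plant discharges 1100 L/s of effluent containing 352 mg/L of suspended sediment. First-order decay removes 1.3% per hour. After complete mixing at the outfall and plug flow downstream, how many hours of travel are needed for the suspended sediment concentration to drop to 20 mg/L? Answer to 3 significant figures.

Mixed concentration C = ΣQC/ΣQ = (5610·20.00 + 1100·352.0) / 6710 = 499400/6710 = 74.43 mg/L.
1.3%/h lost → k = −ln(1 − 0.013) = 0.01309 h⁻¹.
74.43·exp(−k·t) = 20 → t = ln(74.43/20)/k = 361500 s = 100.4 h.

100 h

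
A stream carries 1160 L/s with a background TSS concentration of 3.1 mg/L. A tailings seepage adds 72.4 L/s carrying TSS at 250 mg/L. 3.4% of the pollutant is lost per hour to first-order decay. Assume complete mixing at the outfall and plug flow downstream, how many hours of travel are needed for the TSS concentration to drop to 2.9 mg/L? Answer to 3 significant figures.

Conservation of mass: C = (1160·3.100 + 72.40·250.0) / 1232 = 21700/1232 = 17.60 mg/L.
3.4%/h lost → k = −ln(1 − 0.034) = 0.03459 h⁻¹.
17.60·exp(−k·t) = 2.9 → t = ln(17.60/2.9)/k = 187700 s = 52.14 h.

52.1 h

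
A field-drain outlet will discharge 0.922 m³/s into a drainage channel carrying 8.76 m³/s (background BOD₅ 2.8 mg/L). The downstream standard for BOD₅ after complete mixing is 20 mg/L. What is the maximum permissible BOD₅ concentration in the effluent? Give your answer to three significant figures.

183 mg/L

At the limit, (Qr·Cr + Qe·Cₑ)/(Qr + Qe) = 20:
Cₑ = (9.682·20 − 8.760·2.800) / 0.9220 = 183.4 mg/L.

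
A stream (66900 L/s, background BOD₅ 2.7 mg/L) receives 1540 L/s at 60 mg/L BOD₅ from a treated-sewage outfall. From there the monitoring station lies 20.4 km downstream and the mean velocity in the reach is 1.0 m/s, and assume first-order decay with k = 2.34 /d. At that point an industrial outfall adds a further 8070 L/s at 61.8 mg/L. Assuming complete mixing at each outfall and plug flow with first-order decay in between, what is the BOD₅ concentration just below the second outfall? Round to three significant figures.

8.57 mg/L

Mixed concentration C = ΣQC/ΣQ = (66900·2.700 + 1540·60.00) / 68440 = 273000/68440 = 3.989 mg/L; combined flow 68440 L/s.
Travel time t = 20.4·1000 / 1.0 = 20400 s = 5.667 h.
Applying C = C₀e^(−kt): 3.989 × 0.5755 = 2.296 mg/L.
At the second outfall, C = (68440·2.296 + 8070·61.80) / (68440 + 8070) = 8.572 mg/L.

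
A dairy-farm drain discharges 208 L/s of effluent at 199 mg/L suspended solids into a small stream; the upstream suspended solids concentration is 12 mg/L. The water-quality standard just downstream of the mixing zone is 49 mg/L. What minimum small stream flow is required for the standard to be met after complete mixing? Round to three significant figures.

843 L/s

Set C_mix = 49: (Q·12.00 + 208.0·199.0) / (Q + 208.0) = 49
→ Q = 208.0·(199.0 − 49)/(49 − 12.00) = 843.2 L/s.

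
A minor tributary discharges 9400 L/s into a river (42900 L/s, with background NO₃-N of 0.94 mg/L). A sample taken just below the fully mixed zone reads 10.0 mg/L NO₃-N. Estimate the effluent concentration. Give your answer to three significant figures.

Mass balance: 42900·0.9400 + 9400·Cₑ = 52300·10.00
→ Cₑ = (52300·10.00 − 42900·0.9400) / 9400 = 51.35 mg/L.

51.3 mg/L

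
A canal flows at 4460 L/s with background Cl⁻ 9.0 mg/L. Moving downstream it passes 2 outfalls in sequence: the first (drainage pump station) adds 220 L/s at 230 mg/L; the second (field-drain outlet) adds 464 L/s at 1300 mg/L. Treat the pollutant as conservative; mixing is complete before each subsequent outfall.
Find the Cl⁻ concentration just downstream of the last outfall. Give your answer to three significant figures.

135 mg/L

Below outfall 1: Q → 4680 L/s, C = (4460·9.000 + 220.0·230.0)/4680 = 19.39 mg/L.
Below outfall 2: Q → 5144 L/s, C = (4680·19.39 + 464.0·1300)/5144 = 134.9 mg/L.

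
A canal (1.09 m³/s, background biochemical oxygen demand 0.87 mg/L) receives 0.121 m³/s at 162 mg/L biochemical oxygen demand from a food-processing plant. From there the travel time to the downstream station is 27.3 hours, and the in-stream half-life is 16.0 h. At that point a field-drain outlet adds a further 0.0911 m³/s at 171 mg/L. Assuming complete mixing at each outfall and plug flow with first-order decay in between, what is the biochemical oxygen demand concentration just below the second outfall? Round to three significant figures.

After mixing, C = (1.090·0.8700 + 0.1210·162.0) / 1.211 = 20.55/1.211 = 16.97 mg/L; combined flow 1.211 m³/s.
Half-life 16.0 h → k = ln 2 / 16.0 = 0.04332 h⁻¹ = 1.040 d⁻¹.
Decay over the reach: 16.97·exp(−kt) = 16.97·0.3065 = 5.200 mg/L.
At the second outfall, C = (1.211·5.200 + 0.09110·171.0) / (1.211 + 0.09110) = 16.80 mg/L.

16.8 mg/L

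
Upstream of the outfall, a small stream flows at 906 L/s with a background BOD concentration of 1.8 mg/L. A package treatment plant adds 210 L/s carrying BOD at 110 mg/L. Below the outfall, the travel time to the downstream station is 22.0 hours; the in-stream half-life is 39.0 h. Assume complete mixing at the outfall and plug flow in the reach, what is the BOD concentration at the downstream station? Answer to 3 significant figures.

15.0 mg/L

Flow-weighted average: C = (906.0·1.800 + 210.0·110.0) / 1116 = 24730/1116 = 22.16 mg/L.
Half-life 39.0 h → k = ln 2 / 39.0 = 0.01777 h⁻¹ = 0.4266 d⁻¹.
After decay, C = 22.16 × e^(−kt) = 22.16 × 0.6764 = 14.99 mg/L.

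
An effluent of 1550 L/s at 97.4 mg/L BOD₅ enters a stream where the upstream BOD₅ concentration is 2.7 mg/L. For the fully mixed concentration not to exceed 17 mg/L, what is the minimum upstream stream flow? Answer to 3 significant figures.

8710 L/s

Set C_mix = 17: (Q·2.700 + 1550·97.40) / (Q + 1550) = 17
→ Q = 1550·(97.40 − 17)/(17 − 2.700) = 8715 L/s.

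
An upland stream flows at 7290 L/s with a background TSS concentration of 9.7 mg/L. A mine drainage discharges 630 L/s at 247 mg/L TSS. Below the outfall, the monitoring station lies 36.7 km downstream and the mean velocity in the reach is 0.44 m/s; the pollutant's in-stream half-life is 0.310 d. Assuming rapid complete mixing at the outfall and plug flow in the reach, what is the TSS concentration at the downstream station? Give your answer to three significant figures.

Mass balance: C = (7290·9.700 + 630.0·247.0) / 7920 = 226300/7920 = 28.58 mg/L.
Travel time t = 36.7·1000 / 0.44 = 83410 s = 23.17 h.
Half-life 0.310 d → k = ln 2 / 0.310 = 2.236 d⁻¹.
Applying C = C₀e^(−kt): 28.58 × 0.1155 = 3.300 mg/L.

3.30 mg/L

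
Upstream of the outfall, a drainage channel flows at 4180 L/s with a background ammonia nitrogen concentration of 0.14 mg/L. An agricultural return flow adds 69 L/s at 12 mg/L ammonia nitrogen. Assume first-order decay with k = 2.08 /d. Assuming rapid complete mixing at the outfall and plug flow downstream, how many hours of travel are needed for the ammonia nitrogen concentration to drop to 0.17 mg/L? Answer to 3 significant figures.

7.74 h

Conservation of mass: C = (4180·0.1400 + 69.00·12.00) / 4249 = 1413/4249 = 0.3326 mg/L.
0.3326·exp(−k·t) = 0.17 → t = ln(0.3326/0.17)/k = 27880 s = 7.744 h.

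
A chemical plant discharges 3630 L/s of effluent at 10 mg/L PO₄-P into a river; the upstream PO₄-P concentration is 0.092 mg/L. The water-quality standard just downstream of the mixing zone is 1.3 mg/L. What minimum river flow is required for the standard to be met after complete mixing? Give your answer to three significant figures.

26100 L/s

Set C_mix = 1.3: (Q·0.09200 + 3630·10.00) / (Q + 3630) = 1.3
→ Q = 3630·(10.00 − 1.3)/(1.3 − 0.09200) = 26140 L/s.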